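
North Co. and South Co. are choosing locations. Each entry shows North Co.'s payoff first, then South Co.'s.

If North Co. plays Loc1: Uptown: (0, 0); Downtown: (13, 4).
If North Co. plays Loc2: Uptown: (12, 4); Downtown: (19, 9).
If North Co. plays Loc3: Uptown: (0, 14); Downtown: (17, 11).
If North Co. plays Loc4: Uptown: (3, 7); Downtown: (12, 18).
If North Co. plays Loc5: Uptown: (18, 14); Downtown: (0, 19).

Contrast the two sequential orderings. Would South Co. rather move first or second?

If North Co. leads: South Co.'s best replies are Loc1→Downtown, Loc2→Downtown, Loc3→Uptown, Loc4→Downtown, Loc5→Downtown; North Co.'s induced payoffs 13, 19, 0, 12, 0; outcome (Loc2, Downtown), payoffs (19, 9).
If South Co. leads: North Co.'s best replies are Uptown→Loc5, Downtown→Loc2; South Co.'s induced payoffs 14, 9; outcome (Loc5, Uptown), payoffs (18, 14).
South Co. gets 14 moving first and 9 moving second, so South Co. prefers to move first.

first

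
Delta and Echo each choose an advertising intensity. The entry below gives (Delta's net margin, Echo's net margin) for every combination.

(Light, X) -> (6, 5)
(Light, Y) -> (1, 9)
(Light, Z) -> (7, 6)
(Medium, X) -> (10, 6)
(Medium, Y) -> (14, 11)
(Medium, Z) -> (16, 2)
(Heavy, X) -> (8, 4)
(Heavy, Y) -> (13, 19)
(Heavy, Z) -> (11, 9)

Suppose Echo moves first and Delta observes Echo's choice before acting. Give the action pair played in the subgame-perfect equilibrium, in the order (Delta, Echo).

(Medium, Y)

Backward induction with Echo moving first.
- X: Delta compares 6, 10, 8 and picks Medium; Echo would get 6.
- Y: Delta compares 1, 14, 13 and picks Medium; Echo would get 11.
- Z: Delta compares 7, 16, 11 and picks Medium; Echo would get 2.
Among 6, 11, 2, the best is 11 at Y. Subgame-perfect outcome: (Medium, Y) with payoffs (14, 11).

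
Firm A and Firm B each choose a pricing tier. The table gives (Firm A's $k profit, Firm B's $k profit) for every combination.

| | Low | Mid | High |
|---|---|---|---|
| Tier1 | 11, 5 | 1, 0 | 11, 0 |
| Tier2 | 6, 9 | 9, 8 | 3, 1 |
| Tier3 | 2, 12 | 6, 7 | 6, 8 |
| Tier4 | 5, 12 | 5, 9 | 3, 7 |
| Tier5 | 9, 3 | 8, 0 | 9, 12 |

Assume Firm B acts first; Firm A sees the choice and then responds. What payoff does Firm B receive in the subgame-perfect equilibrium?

8

Backward induction with Firm B moving first.
- Low → Firm A plays Tier1 (best of 11, 6, 2, 5, 9); Firm B gets 5.
- Mid → Firm A plays Tier2 (best of 1, 9, 6, 5, 8); Firm B gets 8.
- High → Firm A plays Tier1 (best of 11, 3, 6, 3, 9); Firm B gets 0.
Firm B's induced payoffs are 5, 8, 0, so Firm B commits to Mid. Subgame-perfect outcome: (Tier2, Mid) with payoffs (9, 8).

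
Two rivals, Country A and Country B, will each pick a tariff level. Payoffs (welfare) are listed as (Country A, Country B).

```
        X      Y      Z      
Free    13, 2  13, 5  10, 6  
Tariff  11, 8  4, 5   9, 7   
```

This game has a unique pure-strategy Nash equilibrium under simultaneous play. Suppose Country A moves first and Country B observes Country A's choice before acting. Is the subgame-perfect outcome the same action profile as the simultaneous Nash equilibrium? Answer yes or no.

no

Solve by backward induction (Country A leads).
- Free: BR = Z, leader payoff 10.
- Tariff: BR = X, leader payoff 11.
Maximizing over 10, 11, Country A chooses Tariff. Subgame-perfect outcome: (Tariff, X) with payoffs (11, 8).
Now find the simultaneous Nash equilibrium.
Country A's best replies: X→Free; Y→Free; Z→Free.
Country B's best replies: Free→Z; Tariff→X.
Only (Free, Z) has each player best-responding; Nash payoffs (10, 6).
Sequential outcome (Tariff, X) differs from the Nash profile (Free, Z).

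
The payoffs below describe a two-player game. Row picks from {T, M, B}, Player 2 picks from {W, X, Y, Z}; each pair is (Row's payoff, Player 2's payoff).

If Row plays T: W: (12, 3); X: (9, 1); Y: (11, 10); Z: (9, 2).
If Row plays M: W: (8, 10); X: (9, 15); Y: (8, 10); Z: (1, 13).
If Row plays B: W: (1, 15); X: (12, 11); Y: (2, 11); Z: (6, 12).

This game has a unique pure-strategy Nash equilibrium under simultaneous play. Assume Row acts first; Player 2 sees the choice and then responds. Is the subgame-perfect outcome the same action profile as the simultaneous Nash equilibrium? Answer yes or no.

Player 2 best-responds to each possible Row move:
- T: BR = Y, leader payoff 11.
- M: BR = X, leader payoff 9.
- B: BR = W, leader payoff 1.
Among 11, 9, 1, the best is 11 at T. Subgame-perfect outcome: (T, Y) with payoffs (11, 10).
Under simultaneous play:
Row's best replies: W→T; X→B; Y→T; Z→T.
Player 2's best replies: T→Y; M→X; B→W.
The unique mutual best reply is (T, Y), giving (11, 10).
Sequential outcome (T, Y) coincides with the Nash profile (T, Y).

yes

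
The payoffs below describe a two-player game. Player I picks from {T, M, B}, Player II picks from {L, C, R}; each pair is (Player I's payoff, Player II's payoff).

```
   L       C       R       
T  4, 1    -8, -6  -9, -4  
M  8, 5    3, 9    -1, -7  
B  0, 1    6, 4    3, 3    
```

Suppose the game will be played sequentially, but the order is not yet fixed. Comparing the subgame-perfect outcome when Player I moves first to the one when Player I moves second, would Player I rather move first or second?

If Player I leads: Player II's best replies are T→L, M→C, B→C; Player I's induced payoffs 4, 3, 6; outcome (B, C), payoffs (6, 4).
If Player II leads: Player I's best replies are L→M, C→B, R→B; Player II's induced payoffs 5, 4, 3; outcome (M, L), payoffs (8, 5).
Player I gets 6 moving first and 8 moving second, so Player I prefers to move second.

second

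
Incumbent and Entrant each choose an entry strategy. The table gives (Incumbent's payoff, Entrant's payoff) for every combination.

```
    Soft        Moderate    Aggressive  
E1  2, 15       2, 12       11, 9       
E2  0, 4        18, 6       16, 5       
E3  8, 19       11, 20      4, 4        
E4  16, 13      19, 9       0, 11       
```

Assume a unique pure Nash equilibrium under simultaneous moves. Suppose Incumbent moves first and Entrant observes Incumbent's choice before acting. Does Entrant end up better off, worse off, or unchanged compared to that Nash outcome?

worse off

Solve by backward induction (Incumbent leads).
- E1: Entrant compares 15, 12, 9 and picks Soft; Incumbent would get 2.
- E2: Entrant compares 4, 6, 5 and picks Moderate; Incumbent would get 18.
- E3: Entrant compares 19, 20, 4 and picks Moderate; Incumbent would get 11.
- E4: Entrant compares 13, 9, 11 and picks Soft; Incumbent would get 16.
Among 2, 18, 11, 16, the best is 18 at E2. Subgame-perfect outcome: (E2, Moderate) with payoffs (18, 6).
Under simultaneous play:
Incumbent's best replies: Soft→E4; Moderate→E4; Aggressive→E2.
Entrant's best replies: E1→Soft; E2→Moderate; E3→Moderate; E4→Soft.
The unique mutual best reply is (E4, Soft), giving (16, 13).
Entrant earns 6 sequentially versus 13 at the Nash outcome: worse off.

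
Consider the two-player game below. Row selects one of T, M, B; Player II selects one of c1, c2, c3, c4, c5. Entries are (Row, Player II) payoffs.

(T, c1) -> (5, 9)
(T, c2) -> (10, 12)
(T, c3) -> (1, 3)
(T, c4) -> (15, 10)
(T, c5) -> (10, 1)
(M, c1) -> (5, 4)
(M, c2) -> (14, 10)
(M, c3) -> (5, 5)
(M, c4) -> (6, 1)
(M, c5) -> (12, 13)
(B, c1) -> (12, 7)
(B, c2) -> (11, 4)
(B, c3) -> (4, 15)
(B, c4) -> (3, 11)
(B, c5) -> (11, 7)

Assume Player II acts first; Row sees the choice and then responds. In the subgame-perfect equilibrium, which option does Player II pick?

c5

Work backward from Row's decision.
- c1: BR = B, leader payoff 7.
- c2: BR = M, leader payoff 10.
- c3: BR = M, leader payoff 5.
- c4: BR = T, leader payoff 10.
- c5: BR = M, leader payoff 13.
Among 7, 10, 5, 10, 13, the best is 13 at c5. Subgame-perfect outcome: (M, c5) with payoffs (12, 13).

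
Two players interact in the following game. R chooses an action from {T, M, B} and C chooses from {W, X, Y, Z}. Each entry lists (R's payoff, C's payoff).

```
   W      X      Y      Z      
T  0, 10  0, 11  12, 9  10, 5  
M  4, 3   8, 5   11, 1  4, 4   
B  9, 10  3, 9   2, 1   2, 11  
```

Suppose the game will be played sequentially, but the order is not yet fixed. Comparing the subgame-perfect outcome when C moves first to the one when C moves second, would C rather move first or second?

first

If R leads: C's best replies are T→X, M→X, B→Z; R's induced payoffs 0, 8, 2; outcome (M, X), payoffs (8, 5).
If C leads: R's best replies are W→B, X→M, Y→T, Z→T; C's induced payoffs 10, 5, 9, 5; outcome (B, W), payoffs (9, 10).
C gets 10 moving first and 5 moving second, so C prefers to move first.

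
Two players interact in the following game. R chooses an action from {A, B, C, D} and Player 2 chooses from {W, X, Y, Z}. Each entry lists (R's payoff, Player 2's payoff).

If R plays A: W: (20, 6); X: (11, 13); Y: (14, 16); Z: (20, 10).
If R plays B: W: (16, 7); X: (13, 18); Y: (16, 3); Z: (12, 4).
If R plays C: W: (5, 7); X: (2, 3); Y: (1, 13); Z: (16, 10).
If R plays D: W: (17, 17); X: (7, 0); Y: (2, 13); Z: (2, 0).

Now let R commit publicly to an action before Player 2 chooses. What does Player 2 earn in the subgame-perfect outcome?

Solve by backward induction (R leads).
- A: BR = Y, leader payoff 14.
- B: BR = X, leader payoff 13.
- C: BR = Y, leader payoff 1.
- D: BR = W, leader payoff 17.
R's induced payoffs are 14, 13, 1, 17, so R commits to D. Subgame-perfect outcome: (D, W) with payoffs (17, 17).

17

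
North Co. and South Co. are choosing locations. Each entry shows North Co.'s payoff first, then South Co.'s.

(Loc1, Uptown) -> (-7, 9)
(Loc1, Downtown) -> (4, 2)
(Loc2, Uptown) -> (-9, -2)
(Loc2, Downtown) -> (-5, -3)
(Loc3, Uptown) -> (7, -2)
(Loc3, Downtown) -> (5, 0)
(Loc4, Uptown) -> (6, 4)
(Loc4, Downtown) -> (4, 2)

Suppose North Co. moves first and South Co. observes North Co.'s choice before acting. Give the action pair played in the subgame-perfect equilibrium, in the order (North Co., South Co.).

(Loc4, Uptown)

Solve by backward induction (North Co. leads).
- Loc1: BR = Uptown, leader payoff -7.
- Loc2: BR = Uptown, leader payoff -9.
- Loc3: BR = Downtown, leader payoff 5.
- Loc4: BR = Uptown, leader payoff 6.
Maximizing over -7, -9, 5, 6, North Co. chooses Loc4. Subgame-perfect outcome: (Loc4, Uptown) with payoffs (6, 4).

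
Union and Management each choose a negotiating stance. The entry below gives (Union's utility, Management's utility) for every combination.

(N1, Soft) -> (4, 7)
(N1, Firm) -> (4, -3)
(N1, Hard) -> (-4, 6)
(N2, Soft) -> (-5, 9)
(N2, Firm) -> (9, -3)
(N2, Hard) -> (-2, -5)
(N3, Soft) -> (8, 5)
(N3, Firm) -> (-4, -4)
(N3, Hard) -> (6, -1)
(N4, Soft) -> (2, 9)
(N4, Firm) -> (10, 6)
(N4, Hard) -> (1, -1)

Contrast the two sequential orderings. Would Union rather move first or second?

If Union leads: Management's best replies are N1→Soft, N2→Soft, N3→Soft, N4→Soft; Union's induced payoffs 4, -5, 8, 2; outcome (N3, Soft), payoffs (8, 5).
If Management leads: Union's best replies are Soft→N3, Firm→N4, Hard→N3; Management's induced payoffs 5, 6, -1; outcome (N4, Firm), payoffs (10, 6).
Union gets 8 moving first and 10 moving second, so Union prefers to move second.

second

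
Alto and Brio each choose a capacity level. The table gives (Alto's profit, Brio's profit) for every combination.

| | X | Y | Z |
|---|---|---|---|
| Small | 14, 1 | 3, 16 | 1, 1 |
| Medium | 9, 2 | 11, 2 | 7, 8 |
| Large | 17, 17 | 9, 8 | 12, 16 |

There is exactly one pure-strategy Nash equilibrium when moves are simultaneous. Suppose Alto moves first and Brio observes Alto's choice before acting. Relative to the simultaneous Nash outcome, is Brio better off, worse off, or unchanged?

Solve by backward induction (Alto leads).
- Small: BR = Y, leader payoff 3.
- Medium: BR = Z, leader payoff 7.
- Large: BR = X, leader payoff 17.
Maximizing over 3, 7, 17, Alto chooses Large. Subgame-perfect outcome: (Large, X) with payoffs (17, 17).
For the simultaneous game, intersect best replies.
Alto's best replies: X→Large; Y→Medium; Z→Large.
Brio's best replies: Small→Y; Medium→Z; Large→X.
The unique mutual best reply is (Large, X), giving (17, 17).
Brio earns 17 sequentially versus 17 at the Nash outcome: unchanged.

unchanged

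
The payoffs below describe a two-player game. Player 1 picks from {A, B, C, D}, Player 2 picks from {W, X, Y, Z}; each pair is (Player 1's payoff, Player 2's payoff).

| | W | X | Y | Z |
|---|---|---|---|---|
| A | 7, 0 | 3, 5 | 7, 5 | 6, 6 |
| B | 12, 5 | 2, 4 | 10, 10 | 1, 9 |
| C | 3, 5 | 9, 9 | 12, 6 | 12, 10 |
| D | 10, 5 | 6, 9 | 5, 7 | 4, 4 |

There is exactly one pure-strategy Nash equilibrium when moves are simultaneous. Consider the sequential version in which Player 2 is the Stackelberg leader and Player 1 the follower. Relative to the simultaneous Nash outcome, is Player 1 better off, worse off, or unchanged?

Player 1 best-responds to each possible Player 2 move:
- W: Player 1 compares 7, 12, 3, 10 and picks B; Player 2 would get 5.
- X: Player 1 compares 3, 2, 9, 6 and picks C; Player 2 would get 9.
- Y: Player 1 compares 7, 10, 12, 5 and picks C; Player 2 would get 6.
- Z: Player 1 compares 6, 1, 12, 4 and picks C; Player 2 would get 10.
Maximizing over 5, 9, 6, 10, Player 2 chooses Z. Subgame-perfect outcome: (C, Z) with payoffs (12, 10).
Now find the simultaneous Nash equilibrium.
Player 1's best replies: W→B; X→C; Y→C; Z→C.
Player 2's best replies: A→Z; B→Y; C→Z; D→X.
The unique mutual best reply is (C, Z), giving (12, 10).
Player 1 earns 12 sequentially versus 12 at the Nash outcome: unchanged.

unchanged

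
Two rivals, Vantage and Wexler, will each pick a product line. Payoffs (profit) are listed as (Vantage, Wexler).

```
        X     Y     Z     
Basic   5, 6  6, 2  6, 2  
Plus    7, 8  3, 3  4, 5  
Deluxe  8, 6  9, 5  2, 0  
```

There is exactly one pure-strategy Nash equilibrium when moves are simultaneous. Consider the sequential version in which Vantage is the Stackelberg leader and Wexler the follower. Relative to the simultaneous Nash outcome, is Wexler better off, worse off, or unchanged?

Solve by backward induction (Vantage leads).
- Basic: BR = X, leader payoff 5.
- Plus: BR = X, leader payoff 7.
- Deluxe: BR = X, leader payoff 8.
Maximizing over 5, 7, 8, Vantage chooses Deluxe. Subgame-perfect outcome: (Deluxe, X) with payoffs (8, 6).
For the simultaneous game, intersect best replies.
Vantage's best replies: X→Deluxe; Y→Deluxe; Z→Basic.
Wexler's best replies: Basic→X; Plus→X; Deluxe→X.
Only (Deluxe, X) has each player best-responding; Nash payoffs (8, 6).
Wexler earns 6 sequentially versus 6 at the Nash outcome: unchanged.

unchanged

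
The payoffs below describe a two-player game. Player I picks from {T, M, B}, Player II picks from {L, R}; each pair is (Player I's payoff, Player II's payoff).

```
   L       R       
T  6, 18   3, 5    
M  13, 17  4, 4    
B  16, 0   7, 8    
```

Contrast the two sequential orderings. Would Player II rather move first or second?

second

If Player I leads: Player II's best replies are T→L, M→L, B→R; Player I's induced payoffs 6, 13, 7; outcome (M, L), payoffs (13, 17).
If Player II leads: Player I's best replies are L→B, R→B; Player II's induced payoffs 0, 8; outcome (B, R), payoffs (7, 8).
Player II gets 8 moving first and 17 moving second, so Player II prefers to move second.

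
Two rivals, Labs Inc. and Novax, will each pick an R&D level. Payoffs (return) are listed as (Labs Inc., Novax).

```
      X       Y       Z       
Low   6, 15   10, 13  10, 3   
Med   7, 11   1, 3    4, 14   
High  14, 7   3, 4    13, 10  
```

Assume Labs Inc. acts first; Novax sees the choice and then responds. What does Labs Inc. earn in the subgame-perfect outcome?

13

Work backward from Novax's decision.
- Low: Novax compares 15, 13, 3 and picks X; Labs Inc. would get 6.
- Med: Novax compares 11, 3, 14 and picks Z; Labs Inc. would get 4.
- High: Novax compares 7, 4, 10 and picks Z; Labs Inc. would get 13.
Among 6, 4, 13, the best is 13 at High. Subgame-perfect outcome: (High, Z) with payoffs (13, 10).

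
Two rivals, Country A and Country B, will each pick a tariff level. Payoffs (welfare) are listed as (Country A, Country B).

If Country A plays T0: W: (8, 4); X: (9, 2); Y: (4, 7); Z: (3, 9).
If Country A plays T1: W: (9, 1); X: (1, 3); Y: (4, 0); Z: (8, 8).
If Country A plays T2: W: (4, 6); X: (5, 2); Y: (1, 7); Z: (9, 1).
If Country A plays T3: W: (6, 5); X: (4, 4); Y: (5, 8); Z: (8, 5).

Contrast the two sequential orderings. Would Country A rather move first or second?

If Country A leads: Country B's best replies are T0→Z, T1→Z, T2→Y, T3→Y; Country A's induced payoffs 3, 8, 1, 5; outcome (T1, Z), payoffs (8, 8).
If Country B leads: Country A's best replies are W→T1, X→T0, Y→T3, Z→T2; Country B's induced payoffs 1, 2, 8, 1; outcome (T3, Y), payoffs (5, 8).
Country A gets 8 moving first and 5 moving second, so Country A prefers to move first.

first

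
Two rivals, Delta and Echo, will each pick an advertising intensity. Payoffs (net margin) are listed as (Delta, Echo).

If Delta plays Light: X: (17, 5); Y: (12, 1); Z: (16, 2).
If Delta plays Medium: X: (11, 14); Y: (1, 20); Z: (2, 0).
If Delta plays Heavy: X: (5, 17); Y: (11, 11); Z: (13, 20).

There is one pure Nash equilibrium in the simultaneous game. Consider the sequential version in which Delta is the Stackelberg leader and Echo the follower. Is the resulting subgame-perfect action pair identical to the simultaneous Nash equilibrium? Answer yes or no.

yes

Work backward from Echo's decision.
- Light: Echo compares 5, 1, 2 and picks X; Delta would get 17.
- Medium: Echo compares 14, 20, 0 and picks Y; Delta would get 1.
- Heavy: Echo compares 17, 11, 20 and picks Z; Delta would get 13.
Maximizing over 17, 1, 13, Delta chooses Light. Subgame-perfect outcome: (Light, X) with payoffs (17, 5).
For the simultaneous game, intersect best replies.
Delta's best replies: X→Light; Y→Light; Z→Light.
Echo's best replies: Light→X; Medium→Y; Heavy→Z.
The unique mutual best reply is (Light, X), giving (17, 5).
Sequential outcome (Light, X) coincides with the Nash profile (Light, X).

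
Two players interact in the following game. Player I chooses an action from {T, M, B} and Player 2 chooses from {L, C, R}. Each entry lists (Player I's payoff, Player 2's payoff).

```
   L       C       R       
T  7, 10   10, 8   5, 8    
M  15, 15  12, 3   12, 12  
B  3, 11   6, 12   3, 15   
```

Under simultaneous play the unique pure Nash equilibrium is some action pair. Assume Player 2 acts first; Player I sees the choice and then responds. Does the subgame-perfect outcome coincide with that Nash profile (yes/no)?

yes

Solve by backward induction (Player 2 leads).
- L: Player I compares 7, 15, 3 and picks M; Player 2 would get 15.
- C: Player I compares 10, 12, 6 and picks M; Player 2 would get 3.
- R: Player I compares 5, 12, 3 and picks M; Player 2 would get 12.
Maximizing over 15, 3, 12, Player 2 chooses L. Subgame-perfect outcome: (M, L) with payoffs (15, 15).
Under simultaneous play:
Player I's best replies: L→M; C→M; R→M.
Player 2's best replies: T→L; M→L; B→R.
The unique mutual best reply is (M, L), giving (15, 15).
Sequential outcome (M, L) coincides with the Nash profile (M, L).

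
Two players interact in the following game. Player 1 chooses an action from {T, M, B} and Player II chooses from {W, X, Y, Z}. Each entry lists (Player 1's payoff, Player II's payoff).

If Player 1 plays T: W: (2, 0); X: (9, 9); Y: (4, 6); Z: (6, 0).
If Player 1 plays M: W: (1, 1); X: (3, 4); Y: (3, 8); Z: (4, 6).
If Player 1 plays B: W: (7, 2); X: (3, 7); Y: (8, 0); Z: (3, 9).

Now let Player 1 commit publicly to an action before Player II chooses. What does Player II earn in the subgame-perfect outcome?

Player II best-responds to each possible Player 1 move:
- T: Player II compares 0, 9, 6, 0 and picks X; Player 1 would get 9.
- M: Player II compares 1, 4, 8, 6 and picks Y; Player 1 would get 3.
- B: Player II compares 2, 7, 0, 9 and picks Z; Player 1 would get 3.
Among 9, 3, 3, the best is 9 at T. Subgame-perfect outcome: (T, X) with payoffs (9, 9).

9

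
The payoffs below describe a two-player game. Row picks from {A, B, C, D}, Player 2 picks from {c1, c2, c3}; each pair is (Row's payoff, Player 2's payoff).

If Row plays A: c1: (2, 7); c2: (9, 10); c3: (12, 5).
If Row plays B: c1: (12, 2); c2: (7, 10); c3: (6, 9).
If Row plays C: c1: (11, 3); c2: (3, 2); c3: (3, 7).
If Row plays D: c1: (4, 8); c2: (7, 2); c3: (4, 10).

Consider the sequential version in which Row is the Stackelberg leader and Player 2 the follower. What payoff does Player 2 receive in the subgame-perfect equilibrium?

10

Solve by backward induction (Row leads).
- A → Player 2 plays c2 (best of 7, 10, 5); Row gets 9.
- B → Player 2 plays c2 (best of 2, 10, 9); Row gets 7.
- C → Player 2 plays c3 (best of 3, 2, 7); Row gets 3.
- D → Player 2 plays c3 (best of 8, 2, 10); Row gets 4.
Row's induced payoffs are 9, 7, 3, 4, so Row commits to A. Subgame-perfect outcome: (A, c2) with payoffs (9, 10).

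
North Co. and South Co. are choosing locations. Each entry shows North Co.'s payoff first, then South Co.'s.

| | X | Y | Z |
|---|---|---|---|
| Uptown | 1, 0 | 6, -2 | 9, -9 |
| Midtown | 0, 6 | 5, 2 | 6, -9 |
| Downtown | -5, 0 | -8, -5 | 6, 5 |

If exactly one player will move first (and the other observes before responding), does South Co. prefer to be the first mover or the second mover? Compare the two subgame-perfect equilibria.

second

If North Co. leads: South Co.'s best replies are Uptown→X, Midtown→X, Downtown→Z; North Co.'s induced payoffs 1, 0, 6; outcome (Downtown, Z), payoffs (6, 5).
If South Co. leads: North Co.'s best replies are X→Uptown, Y→Uptown, Z→Uptown; South Co.'s induced payoffs 0, -2, -9; outcome (Uptown, X), payoffs (1, 0).
South Co. gets 0 moving first and 5 moving second, so South Co. prefers to move second.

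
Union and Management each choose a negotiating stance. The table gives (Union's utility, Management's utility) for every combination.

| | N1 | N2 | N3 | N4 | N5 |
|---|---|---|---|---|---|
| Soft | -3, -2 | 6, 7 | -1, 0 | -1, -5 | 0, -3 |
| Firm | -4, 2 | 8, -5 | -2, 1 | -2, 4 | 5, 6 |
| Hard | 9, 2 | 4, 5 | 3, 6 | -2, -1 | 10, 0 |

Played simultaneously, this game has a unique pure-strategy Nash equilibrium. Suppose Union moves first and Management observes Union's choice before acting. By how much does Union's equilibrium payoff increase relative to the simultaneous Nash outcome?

3

Management best-responds to each possible Union move:
- Soft → Management plays N2 (best of -2, 7, 0, -5, -3); Union gets 6.
- Firm → Management plays N5 (best of 2, -5, 1, 4, 6); Union gets 5.
- Hard → Management plays N3 (best of 2, 5, 6, -1, 0); Union gets 3.
Among 6, 5, 3, the best is 6 at Soft. Subgame-perfect outcome: (Soft, N2) with payoffs (6, 7).
Under simultaneous play:
Union's best replies: N1→Hard; N2→Firm; N3→Hard; N4→Soft; N5→Hard.
Management's best replies: Soft→N2; Firm→N5; Hard→N3.
The unique mutual best reply is (Hard, N3), giving (3, 6).
Union's commitment gain: 6 − 3 = 3.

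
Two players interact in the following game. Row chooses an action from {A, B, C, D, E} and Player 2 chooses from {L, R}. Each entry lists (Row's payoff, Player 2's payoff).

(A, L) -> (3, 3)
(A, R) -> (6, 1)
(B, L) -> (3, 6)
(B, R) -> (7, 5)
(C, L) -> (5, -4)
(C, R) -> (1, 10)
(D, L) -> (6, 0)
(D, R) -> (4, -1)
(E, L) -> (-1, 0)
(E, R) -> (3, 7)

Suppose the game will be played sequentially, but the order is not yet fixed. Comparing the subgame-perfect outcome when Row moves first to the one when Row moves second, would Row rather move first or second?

second

If Row leads: Player 2's best replies are A→L, B→L, C→R, D→L, E→R; Row's induced payoffs 3, 3, 1, 6, 3; outcome (D, L), payoffs (6, 0).
If Player 2 leads: Row's best replies are L→D, R→B; Player 2's induced payoffs 0, 5; outcome (B, R), payoffs (7, 5).
Row gets 6 moving first and 7 moving second, so Row prefers to move second.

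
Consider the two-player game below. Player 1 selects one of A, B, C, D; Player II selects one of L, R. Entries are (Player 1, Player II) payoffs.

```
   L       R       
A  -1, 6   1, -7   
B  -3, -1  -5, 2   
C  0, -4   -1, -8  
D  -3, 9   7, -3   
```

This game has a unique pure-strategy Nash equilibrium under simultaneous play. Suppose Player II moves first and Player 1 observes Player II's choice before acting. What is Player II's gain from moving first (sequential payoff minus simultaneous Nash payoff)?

1

Work backward from Player 1's decision.
- L: Player 1 compares -1, -3, 0, -3 and picks C; Player II would get -4.
- R: Player 1 compares 1, -5, -1, 7 and picks D; Player II would get -3.
Player II's induced payoffs are -4, -3, so Player II commits to R. Subgame-perfect outcome: (D, R) with payoffs (7, -3).
Under simultaneous play:
Player 1's best replies: L→C; R→D.
Player II's best replies: A→L; B→R; C→L; D→L.
Only (C, L) has each player best-responding; Nash payoffs (0, -4).
Player II's commitment gain: -3 − -4 = 1.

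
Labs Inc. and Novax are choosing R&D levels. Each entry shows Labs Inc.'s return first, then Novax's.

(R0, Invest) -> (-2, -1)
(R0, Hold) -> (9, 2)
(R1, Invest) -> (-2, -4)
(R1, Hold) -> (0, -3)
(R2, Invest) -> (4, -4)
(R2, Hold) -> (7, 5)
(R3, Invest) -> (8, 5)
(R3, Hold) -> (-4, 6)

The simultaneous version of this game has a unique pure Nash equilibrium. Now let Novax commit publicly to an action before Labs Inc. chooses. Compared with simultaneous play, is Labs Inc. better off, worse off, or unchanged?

Labs Inc. best-responds to each possible Novax move:
- Invest: BR = R3, leader payoff 5.
- Hold: BR = R0, leader payoff 2.
Maximizing over 5, 2, Novax chooses Invest. Subgame-perfect outcome: (R3, Invest) with payoffs (8, 5).
Under simultaneous play:
Labs Inc.'s best replies: Invest→R3; Hold→R0.
Novax's best replies: R0→Hold; R1→Hold; R2→Hold; R3→Hold.
Only (R0, Hold) has each player best-responding; Nash payoffs (9, 2).
Labs Inc. earns 8 sequentially versus 9 at the Nash outcome: worse off.

worse off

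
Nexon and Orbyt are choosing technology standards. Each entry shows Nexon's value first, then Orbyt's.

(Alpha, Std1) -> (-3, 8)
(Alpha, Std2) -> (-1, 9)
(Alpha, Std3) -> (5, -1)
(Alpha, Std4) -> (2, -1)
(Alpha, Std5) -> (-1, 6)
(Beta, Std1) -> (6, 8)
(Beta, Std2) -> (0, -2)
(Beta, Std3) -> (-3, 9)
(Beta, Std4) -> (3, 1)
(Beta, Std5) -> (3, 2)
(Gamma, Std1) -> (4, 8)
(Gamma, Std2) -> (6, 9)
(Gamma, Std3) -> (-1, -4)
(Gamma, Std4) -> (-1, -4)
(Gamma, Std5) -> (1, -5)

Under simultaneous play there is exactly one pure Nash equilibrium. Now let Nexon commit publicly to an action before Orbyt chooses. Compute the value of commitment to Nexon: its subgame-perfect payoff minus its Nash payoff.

Work backward from Orbyt's decision.
- Alpha → Orbyt plays Std2 (best of 8, 9, -1, -1, 6); Nexon gets -1.
- Beta → Orbyt plays Std3 (best of 8, -2, 9, 1, 2); Nexon gets -3.
- Gamma → Orbyt plays Std2 (best of 8, 9, -4, -4, -5); Nexon gets 6.
Among -1, -3, 6, the best is 6 at Gamma. Subgame-perfect outcome: (Gamma, Std2) with payoffs (6, 9).
For the simultaneous game, intersect best replies.
Nexon's best replies: Std1→Beta; Std2→Gamma; Std3→Alpha; Std4→Beta; Std5→Beta.
Orbyt's best replies: Alpha→Std2; Beta→Std3; Gamma→Std2.
Only (Gamma, Std2) has each player best-responding; Nash payoffs (6, 9).
Nexon's commitment gain: 6 − 6 = 0.

0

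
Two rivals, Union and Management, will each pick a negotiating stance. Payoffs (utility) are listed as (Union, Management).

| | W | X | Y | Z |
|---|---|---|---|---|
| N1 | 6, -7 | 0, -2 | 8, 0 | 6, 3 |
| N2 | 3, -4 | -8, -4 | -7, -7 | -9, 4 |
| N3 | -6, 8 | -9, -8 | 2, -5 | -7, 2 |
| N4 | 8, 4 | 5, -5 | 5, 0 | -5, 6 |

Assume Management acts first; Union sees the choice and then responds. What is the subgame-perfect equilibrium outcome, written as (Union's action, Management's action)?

Backward induction with Management moving first.
- W: Union compares 6, 3, -6, 8 and picks N4; Management would get 4.
- X: Union compares 0, -8, -9, 5 and picks N4; Management would get -5.
- Y: Union compares 8, -7, 2, 5 and picks N1; Management would get 0.
- Z: Union compares 6, -9, -7, -5 and picks N1; Management would get 3.
Among 4, -5, 0, 3, the best is 4 at W. Subgame-perfect outcome: (N4, W) with payoffs (8, 4).

(N4, W)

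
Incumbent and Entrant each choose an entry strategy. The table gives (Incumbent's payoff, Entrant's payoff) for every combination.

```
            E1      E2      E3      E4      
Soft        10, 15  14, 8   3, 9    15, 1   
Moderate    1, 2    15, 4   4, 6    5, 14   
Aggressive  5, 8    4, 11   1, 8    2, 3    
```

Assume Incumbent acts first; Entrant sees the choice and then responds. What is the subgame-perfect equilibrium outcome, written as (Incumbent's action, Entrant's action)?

(Soft, E1)

Work backward from Entrant's decision.
- Soft: Entrant compares 15, 8, 9, 1 and picks E1; Incumbent would get 10.
- Moderate: Entrant compares 2, 4, 6, 14 and picks E4; Incumbent would get 5.
- Aggressive: Entrant compares 8, 11, 8, 3 and picks E2; Incumbent would get 4.
Incumbent's induced payoffs are 10, 5, 4, so Incumbent commits to Soft. Subgame-perfect outcome: (Soft, E1) with payoffs (10, 15).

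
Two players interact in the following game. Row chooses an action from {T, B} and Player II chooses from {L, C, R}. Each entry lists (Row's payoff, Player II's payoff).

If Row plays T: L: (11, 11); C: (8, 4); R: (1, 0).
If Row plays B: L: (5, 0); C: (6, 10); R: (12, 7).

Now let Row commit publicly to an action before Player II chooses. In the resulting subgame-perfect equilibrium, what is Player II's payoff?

Solve by backward induction (Row leads).
- T → Player II plays L (best of 11, 4, 0); Row gets 11.
- B → Player II plays C (best of 0, 10, 7); Row gets 6.
Maximizing over 11, 6, Row chooses T. Subgame-perfect outcome: (T, L) with payoffs (11, 11).

11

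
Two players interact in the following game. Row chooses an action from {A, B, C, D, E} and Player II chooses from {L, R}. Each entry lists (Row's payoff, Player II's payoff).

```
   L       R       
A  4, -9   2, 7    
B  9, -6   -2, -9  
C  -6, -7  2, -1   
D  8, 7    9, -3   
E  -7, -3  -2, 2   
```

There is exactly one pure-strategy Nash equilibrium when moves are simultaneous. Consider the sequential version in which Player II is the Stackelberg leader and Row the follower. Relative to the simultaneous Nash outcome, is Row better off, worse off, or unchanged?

unchanged

Solve by backward induction (Player II leads).
- L: Row compares 4, 9, -6, 8, -7 and picks B; Player II would get -6.
- R: Row compares 2, -2, 2, 9, -2 and picks D; Player II would get -3.
Player II's induced payoffs are -6, -3, so Player II commits to R. Subgame-perfect outcome: (D, R) with payoffs (9, -3).
Under simultaneous play:
Row's best replies: L→B; R→D.
Player II's best replies: A→R; B→L; C→R; D→L; E→R.
The unique mutual best reply is (B, L), giving (9, -6).
Row earns 9 sequentially versus 9 at the Nash outcome: unchanged.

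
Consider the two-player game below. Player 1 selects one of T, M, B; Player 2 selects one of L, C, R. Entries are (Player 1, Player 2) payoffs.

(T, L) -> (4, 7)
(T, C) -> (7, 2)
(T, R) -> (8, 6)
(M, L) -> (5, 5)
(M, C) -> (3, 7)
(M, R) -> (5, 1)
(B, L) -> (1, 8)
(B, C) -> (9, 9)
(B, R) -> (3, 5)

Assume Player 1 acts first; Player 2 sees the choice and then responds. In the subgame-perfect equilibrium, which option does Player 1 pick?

B

Player 2 best-responds to each possible Player 1 move:
- T → Player 2 plays L (best of 7, 2, 6); Player 1 gets 4.
- M → Player 2 plays C (best of 5, 7, 1); Player 1 gets 3.
- B → Player 2 plays C (best of 8, 9, 5); Player 1 gets 9.
Among 4, 3, 9, the best is 9 at B. Subgame-perfect outcome: (B, C) with payoffs (9, 9).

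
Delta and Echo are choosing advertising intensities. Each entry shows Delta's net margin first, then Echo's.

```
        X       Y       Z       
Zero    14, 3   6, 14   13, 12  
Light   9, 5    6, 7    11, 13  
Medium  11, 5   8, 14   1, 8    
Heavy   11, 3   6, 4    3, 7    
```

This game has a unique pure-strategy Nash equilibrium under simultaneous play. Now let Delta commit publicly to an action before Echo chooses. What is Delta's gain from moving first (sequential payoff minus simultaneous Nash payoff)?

3

Echo best-responds to each possible Delta move:
- Zero: Echo compares 3, 14, 12 and picks Y; Delta would get 6.
- Light: Echo compares 5, 7, 13 and picks Z; Delta would get 11.
- Medium: Echo compares 5, 14, 8 and picks Y; Delta would get 8.
- Heavy: Echo compares 3, 4, 7 and picks Z; Delta would get 3.
Maximizing over 6, 11, 8, 3, Delta chooses Light. Subgame-perfect outcome: (Light, Z) with payoffs (11, 13).
For the simultaneous game, intersect best replies.
Delta's best replies: X→Zero; Y→Medium; Z→Zero.
Echo's best replies: Zero→Y; Light→Z; Medium→Y; Heavy→Z.
The unique mutual best reply is (Medium, Y), giving (8, 14).
Delta's commitment gain: 11 − 8 = 3.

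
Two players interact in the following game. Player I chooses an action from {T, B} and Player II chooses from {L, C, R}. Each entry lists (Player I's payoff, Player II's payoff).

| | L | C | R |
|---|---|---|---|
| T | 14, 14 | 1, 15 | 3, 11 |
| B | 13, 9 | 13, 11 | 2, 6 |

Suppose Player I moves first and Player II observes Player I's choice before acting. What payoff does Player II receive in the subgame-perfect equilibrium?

11

Player II best-responds to each possible Player I move:
- T: Player II compares 14, 15, 11 and picks C; Player I would get 1.
- B: Player II compares 9, 11, 6 and picks C; Player I would get 13.
Player I's induced payoffs are 1, 13, so Player I commits to B. Subgame-perfect outcome: (B, C) with payoffs (13, 11).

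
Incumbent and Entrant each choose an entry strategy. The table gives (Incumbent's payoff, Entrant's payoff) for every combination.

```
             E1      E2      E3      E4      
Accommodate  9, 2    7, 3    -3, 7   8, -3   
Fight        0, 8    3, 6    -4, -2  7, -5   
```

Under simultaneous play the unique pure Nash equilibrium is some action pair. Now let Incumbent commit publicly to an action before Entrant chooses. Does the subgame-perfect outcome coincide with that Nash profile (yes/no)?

Entrant best-responds to each possible Incumbent move:
- Accommodate → Entrant plays E3 (best of 2, 3, 7, -3); Incumbent gets -3.
- Fight → Entrant plays E1 (best of 8, 6, -2, -5); Incumbent gets 0.
Maximizing over -3, 0, Incumbent chooses Fight. Subgame-perfect outcome: (Fight, E1) with payoffs (0, 8).
Now find the simultaneous Nash equilibrium.
Incumbent's best replies: E1→Accommodate; E2→Accommodate; E3→Accommodate; E4→Accommodate.
Entrant's best replies: Accommodate→E3; Fight→E1.
Only (Accommodate, E3) has each player best-responding; Nash payoffs (-3, 7).
Sequential outcome (Fight, E1) differs from the Nash profile (Accommodate, E3).

no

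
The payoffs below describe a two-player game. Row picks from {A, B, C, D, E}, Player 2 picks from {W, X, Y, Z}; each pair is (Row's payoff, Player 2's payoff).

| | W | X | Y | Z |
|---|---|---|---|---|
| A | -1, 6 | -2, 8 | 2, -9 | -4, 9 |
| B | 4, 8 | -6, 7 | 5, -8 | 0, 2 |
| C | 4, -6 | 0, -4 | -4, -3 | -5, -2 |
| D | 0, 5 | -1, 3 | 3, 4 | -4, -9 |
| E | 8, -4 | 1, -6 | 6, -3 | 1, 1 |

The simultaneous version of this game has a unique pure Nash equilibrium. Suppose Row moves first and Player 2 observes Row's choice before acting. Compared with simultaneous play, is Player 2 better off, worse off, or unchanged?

better off

Work backward from Player 2's decision.
- A → Player 2 plays Z (best of 6, 8, -9, 9); Row gets -4.
- B → Player 2 plays W (best of 8, 7, -8, 2); Row gets 4.
- C → Player 2 plays Z (best of -6, -4, -3, -2); Row gets -5.
- D → Player 2 plays W (best of 5, 3, 4, -9); Row gets 0.
- E → Player 2 plays Z (best of -4, -6, -3, 1); Row gets 1.
Among -4, 4, -5, 0, 1, the best is 4 at B. Subgame-perfect outcome: (B, W) with payoffs (4, 8).
Under simultaneous play:
Row's best replies: W→E; X→E; Y→E; Z→E.
Player 2's best replies: A→Z; B→W; C→Z; D→W; E→Z.
The unique mutual best reply is (E, Z), giving (1, 1).
Player 2 earns 8 sequentially versus 1 at the Nash outcome: better off.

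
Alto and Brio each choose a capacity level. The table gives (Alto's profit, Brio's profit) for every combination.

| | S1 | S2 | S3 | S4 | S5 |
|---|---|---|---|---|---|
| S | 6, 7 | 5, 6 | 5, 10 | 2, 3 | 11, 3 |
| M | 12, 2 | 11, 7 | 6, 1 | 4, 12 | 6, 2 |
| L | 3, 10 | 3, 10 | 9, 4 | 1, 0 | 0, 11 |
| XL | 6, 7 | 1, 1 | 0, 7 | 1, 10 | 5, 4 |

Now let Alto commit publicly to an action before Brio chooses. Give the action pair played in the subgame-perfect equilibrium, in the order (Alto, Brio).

Solve by backward induction (Alto leads).
- S: Brio compares 7, 6, 10, 3, 3 and picks S3; Alto would get 5.
- M: Brio compares 2, 7, 1, 12, 2 and picks S4; Alto would get 4.
- L: Brio compares 10, 10, 4, 0, 11 and picks S5; Alto would get 0.
- XL: Brio compares 7, 1, 7, 10, 4 and picks S4; Alto would get 1.
Maximizing over 5, 4, 0, 1, Alto chooses S. Subgame-perfect outcome: (S, S3) with payoffs (5, 10).

(S, S3)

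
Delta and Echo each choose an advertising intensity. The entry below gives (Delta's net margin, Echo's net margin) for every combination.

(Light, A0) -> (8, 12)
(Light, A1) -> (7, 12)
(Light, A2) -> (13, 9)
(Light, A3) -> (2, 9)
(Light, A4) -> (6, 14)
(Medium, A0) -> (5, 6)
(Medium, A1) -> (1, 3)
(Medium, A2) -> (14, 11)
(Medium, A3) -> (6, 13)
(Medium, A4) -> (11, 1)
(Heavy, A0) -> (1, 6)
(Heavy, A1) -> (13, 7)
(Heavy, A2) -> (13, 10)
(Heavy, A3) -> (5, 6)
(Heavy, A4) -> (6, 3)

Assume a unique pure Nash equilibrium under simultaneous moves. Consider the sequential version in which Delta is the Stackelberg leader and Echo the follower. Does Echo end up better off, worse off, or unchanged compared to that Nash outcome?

Backward induction with Delta moving first.
- Light: Echo compares 12, 12, 9, 9, 14 and picks A4; Delta would get 6.
- Medium: Echo compares 6, 3, 11, 13, 1 and picks A3; Delta would get 6.
- Heavy: Echo compares 6, 7, 10, 6, 3 and picks A2; Delta would get 13.
Delta's induced payoffs are 6, 6, 13, so Delta commits to Heavy. Subgame-perfect outcome: (Heavy, A2) with payoffs (13, 10).
Now find the simultaneous Nash equilibrium.
Delta's best replies: A0→Light; A1→Heavy; A2→Medium; A3→Medium; A4→Medium.
Echo's best replies: Light→A4; Medium→A3; Heavy→A2.
The unique mutual best reply is (Medium, A3), giving (6, 13).
Echo earns 10 sequentially versus 13 at the Nash outcome: worse off.

worse off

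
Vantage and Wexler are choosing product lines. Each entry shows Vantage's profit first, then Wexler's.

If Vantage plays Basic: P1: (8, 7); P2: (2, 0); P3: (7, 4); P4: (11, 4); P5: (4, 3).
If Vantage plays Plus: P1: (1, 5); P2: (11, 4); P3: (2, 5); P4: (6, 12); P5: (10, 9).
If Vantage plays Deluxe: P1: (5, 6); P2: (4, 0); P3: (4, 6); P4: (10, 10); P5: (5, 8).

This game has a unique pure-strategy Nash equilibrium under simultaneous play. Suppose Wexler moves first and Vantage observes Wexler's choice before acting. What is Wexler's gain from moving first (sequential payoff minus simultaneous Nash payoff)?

2

Solve by backward induction (Wexler leads).
- P1: BR = Basic, leader payoff 7.
- P2: BR = Plus, leader payoff 4.
- P3: BR = Basic, leader payoff 4.
- P4: BR = Basic, leader payoff 4.
- P5: BR = Plus, leader payoff 9.
Among 7, 4, 4, 4, 9, the best is 9 at P5. Subgame-perfect outcome: (Plus, P5) with payoffs (10, 9).
Under simultaneous play:
Vantage's best replies: P1→Basic; P2→Plus; P3→Basic; P4→Basic; P5→Plus.
Wexler's best replies: Basic→P1; Plus→P4; Deluxe→P4.
The unique mutual best reply is (Basic, P1), giving (8, 7).
Wexler's commitment gain: 9 − 7 = 2.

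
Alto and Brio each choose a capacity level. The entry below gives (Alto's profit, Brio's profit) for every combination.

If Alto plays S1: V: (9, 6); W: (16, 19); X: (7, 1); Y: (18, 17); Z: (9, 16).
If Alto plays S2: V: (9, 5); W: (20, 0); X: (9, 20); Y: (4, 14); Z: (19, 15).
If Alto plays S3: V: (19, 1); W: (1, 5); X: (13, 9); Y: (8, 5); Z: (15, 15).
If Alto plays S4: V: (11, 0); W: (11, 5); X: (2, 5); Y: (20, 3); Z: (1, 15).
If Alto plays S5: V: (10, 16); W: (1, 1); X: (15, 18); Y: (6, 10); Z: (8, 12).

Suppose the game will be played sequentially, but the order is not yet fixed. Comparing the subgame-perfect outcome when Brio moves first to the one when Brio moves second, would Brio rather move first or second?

If Alto leads: Brio's best replies are S1→W, S2→X, S3→Z, S4→Z, S5→X; Alto's induced payoffs 16, 9, 15, 1, 15; outcome (S1, W), payoffs (16, 19).
If Brio leads: Alto's best replies are V→S3, W→S2, X→S5, Y→S4, Z→S2; Brio's induced payoffs 1, 0, 18, 3, 15; outcome (S5, X), payoffs (15, 18).
Brio gets 18 moving first and 19 moving second, so Brio prefers to move second.

second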